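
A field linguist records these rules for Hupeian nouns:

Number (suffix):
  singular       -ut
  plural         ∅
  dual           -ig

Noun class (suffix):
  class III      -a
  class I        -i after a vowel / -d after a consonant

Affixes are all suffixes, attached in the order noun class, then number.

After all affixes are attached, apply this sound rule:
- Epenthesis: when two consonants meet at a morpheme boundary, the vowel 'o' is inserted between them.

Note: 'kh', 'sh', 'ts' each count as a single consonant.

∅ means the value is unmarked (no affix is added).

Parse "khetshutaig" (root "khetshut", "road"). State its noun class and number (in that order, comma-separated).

class III, dual

Segment: khetshut-a-ig.
noun class: -a → class III.
number: -ig → dual.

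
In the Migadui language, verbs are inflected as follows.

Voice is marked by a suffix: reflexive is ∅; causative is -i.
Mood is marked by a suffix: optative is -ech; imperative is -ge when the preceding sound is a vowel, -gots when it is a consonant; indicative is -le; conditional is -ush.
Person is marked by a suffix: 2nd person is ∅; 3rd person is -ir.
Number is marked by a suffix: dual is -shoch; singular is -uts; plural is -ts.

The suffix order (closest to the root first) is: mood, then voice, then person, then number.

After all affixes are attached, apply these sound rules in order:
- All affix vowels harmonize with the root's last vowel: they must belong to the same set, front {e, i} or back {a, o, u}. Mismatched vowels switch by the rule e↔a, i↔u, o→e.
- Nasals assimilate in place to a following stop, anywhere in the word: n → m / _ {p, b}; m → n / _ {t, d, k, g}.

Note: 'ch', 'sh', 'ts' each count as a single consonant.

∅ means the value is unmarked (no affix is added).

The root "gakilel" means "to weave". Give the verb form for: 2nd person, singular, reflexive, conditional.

Attach mood conditional -ush → gakilelush.
voice = reflexive: zero marking, form stays gakilelush.
person = 2nd person: zero marking, form stays gakilelush.
Attach number singular -uts → gakilelushuts.
Apply vowel harmony: gakilelushuts → gakilelishits.
Nasal assimilation: no change.

gakilelishits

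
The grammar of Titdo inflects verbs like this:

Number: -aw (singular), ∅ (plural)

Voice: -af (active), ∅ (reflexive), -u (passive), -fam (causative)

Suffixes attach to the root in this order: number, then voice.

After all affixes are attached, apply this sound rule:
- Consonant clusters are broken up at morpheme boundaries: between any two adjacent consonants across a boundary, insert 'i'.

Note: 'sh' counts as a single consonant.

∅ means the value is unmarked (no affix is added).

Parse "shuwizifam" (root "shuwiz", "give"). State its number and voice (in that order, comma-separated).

Segment: shuwiz-fam.
number: ∅ → plural.
voice: -fam → causative.

plural, causative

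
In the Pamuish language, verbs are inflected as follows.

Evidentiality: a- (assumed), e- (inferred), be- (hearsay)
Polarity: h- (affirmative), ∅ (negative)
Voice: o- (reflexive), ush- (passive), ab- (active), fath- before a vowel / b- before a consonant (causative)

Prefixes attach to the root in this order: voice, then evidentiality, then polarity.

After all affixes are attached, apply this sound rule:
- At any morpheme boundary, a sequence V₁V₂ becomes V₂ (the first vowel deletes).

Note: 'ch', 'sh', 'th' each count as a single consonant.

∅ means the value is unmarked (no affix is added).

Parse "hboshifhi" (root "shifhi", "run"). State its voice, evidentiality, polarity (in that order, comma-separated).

Segment: h-be-o-shifhi.
voice: o- → reflexive.
evidentiality: be- → hearsay.
polarity: h- → affirmative.

reflexive, hearsay, affirmative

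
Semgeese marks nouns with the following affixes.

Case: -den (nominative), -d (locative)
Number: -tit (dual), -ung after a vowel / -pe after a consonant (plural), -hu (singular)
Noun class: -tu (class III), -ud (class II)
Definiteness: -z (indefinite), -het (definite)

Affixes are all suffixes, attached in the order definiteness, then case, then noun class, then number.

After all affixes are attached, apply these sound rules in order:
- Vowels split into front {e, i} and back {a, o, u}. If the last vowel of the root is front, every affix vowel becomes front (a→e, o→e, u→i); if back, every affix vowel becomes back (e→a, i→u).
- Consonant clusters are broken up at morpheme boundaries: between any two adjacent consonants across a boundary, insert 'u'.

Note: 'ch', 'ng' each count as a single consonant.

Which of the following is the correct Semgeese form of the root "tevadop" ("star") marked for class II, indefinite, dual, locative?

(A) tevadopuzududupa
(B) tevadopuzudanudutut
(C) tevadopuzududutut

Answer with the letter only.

C

Attach definiteness indefinite -z → tevadopz.
Attach case locative -d → tevadopzd.
Attach noun class class II -ud → tevadopzdud.
Attach number dual -tit → tevadopzdudtit.
Apply vowel harmony: tevadopzdudtit → tevadopzdudtut.
Apply epenthesis: tevadopzdudtut → tevadopuzududutut.
So the correct form is tevadopuzududutut, option (C).
(A) tevadopuzududupa is wrong: it uses plural instead of dual for number.
(B) tevadopuzudanudutut is wrong: it uses nominative instead of locative for case.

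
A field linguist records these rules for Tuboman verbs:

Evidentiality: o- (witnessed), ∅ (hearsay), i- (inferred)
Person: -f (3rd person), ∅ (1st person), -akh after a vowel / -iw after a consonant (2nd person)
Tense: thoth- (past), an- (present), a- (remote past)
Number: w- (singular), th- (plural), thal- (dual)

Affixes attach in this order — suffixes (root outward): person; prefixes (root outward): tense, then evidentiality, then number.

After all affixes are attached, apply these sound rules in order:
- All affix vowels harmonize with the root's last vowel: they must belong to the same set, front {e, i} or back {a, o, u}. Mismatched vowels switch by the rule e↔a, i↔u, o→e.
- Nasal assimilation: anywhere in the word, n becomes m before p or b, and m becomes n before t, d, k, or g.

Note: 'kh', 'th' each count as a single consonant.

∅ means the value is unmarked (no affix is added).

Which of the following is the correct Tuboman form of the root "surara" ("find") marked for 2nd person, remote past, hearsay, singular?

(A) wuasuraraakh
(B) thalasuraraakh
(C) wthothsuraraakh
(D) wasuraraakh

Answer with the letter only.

D

Attach tense remote past a- → asurara.
evidentiality = hearsay: zero marking, form stays asurara.
Attach person 2nd person -akh (after vowel 'a') → asuraraakh.
Attach number singular w- → wasuraraakh.
Vowel harmony: no change.
Nasal assimilation: no change.
So the correct form is wasuraraakh, option (D).
(B) thalasuraraakh is wrong: it uses dual instead of singular for number.
(C) wthothsuraraakh is wrong: it uses past instead of remote past for tense.
(A) wuasuraraakh is wrong: it uses inferred instead of hearsay for evidentiality.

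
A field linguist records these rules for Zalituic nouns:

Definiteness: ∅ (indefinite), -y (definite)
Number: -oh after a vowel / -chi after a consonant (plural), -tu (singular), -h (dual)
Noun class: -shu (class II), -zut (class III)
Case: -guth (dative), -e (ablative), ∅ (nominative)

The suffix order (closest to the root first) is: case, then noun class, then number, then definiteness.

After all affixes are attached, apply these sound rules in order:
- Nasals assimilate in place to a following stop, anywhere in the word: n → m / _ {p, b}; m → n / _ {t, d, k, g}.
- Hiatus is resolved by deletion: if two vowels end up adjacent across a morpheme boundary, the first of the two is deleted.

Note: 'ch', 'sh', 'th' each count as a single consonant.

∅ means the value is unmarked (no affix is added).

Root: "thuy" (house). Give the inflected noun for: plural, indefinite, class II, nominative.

thuyshoh

case = nominative: zero marking, form stays thuy.
Attach noun class class II -shu → thuyshu.
Attach number plural -oh (after vowel 'u') → thuyshuoh.
definiteness = indefinite: zero marking, form stays thuyshuoh.
Nasal assimilation: no change.
Apply vowel deletion: thuyshuoh → thuyshoh.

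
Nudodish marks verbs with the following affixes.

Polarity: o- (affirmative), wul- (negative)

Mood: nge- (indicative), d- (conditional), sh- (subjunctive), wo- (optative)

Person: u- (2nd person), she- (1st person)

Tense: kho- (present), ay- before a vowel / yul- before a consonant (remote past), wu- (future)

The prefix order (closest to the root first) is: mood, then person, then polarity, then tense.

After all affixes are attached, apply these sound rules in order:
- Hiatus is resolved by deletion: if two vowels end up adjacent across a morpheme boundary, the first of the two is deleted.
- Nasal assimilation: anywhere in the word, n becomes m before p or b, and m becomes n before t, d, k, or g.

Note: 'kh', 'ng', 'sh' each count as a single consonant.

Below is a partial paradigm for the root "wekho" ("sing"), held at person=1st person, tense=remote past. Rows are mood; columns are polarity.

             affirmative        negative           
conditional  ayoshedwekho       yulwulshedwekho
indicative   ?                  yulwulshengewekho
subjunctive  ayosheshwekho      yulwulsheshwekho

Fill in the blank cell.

ayoshengewekho

Attach mood indicative nge- → ngewekho.
Attach person 1st person she- → shengewekho.
Attach polarity affirmative o- → oshengewekho.
Attach tense remote past ay- (before vowel 'o') → ayoshengewekho.
Vowel deletion: no change.
Nasal assimilation: no change.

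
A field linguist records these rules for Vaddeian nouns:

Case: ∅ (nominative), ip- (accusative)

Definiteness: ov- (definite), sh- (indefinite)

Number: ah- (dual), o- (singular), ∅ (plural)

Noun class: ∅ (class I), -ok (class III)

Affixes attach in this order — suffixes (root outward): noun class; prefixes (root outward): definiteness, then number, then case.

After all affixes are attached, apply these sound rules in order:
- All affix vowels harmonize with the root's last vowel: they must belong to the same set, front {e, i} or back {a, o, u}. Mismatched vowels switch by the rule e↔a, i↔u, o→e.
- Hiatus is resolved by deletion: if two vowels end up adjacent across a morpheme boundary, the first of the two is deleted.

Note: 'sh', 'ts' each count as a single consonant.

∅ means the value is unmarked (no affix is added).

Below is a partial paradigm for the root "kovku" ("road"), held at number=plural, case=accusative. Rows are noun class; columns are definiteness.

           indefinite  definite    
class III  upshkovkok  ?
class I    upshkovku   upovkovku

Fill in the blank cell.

upovkovkok

Attach definiteness definite ov- → ovkovku.
Attach noun class class III -ok → ovkovkuok.
number = plural: zero marking, form stays ovkovkuok.
Attach case accusative ip- → ipovkovkuok.
Apply vowel harmony: ipovkovkuok → upovkovkuok.
Apply vowel deletion: upovkovkuok → upovkovkok.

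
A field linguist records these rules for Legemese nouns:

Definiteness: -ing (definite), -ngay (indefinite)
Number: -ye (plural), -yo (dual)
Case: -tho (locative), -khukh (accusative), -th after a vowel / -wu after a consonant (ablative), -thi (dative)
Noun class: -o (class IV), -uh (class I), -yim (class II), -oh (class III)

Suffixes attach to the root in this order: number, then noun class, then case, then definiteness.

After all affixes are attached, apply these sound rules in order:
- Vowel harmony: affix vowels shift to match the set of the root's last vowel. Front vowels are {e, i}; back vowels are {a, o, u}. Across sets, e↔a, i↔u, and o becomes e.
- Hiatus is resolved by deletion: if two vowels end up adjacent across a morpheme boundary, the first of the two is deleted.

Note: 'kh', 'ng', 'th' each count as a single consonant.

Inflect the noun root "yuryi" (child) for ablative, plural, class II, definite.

yuryiyeyimwing

Attach number plural -ye → yuryiye.
Attach noun class class II -yim → yuryiyeyim.
Attach case ablative -wu (after consonant 'm') → yuryiyeyimwu.
Attach definiteness definite -ing → yuryiyeyimwuing.
Apply vowel harmony: yuryiyeyimwuing → yuryiyeyimwiing.
Apply vowel deletion: yuryiyeyimwiing → yuryiyeyimwing.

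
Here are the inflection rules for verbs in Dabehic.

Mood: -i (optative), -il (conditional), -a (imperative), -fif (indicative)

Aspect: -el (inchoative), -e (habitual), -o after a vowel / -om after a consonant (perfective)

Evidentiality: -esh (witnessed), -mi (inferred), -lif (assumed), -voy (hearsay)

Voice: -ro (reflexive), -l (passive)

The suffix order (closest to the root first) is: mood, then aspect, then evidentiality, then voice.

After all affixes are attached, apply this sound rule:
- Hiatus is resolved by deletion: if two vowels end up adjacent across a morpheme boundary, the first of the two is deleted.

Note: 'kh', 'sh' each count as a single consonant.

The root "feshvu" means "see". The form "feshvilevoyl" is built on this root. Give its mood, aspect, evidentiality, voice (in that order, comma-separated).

Segment: feshvu-il-e-voy-l.
mood: -il → conditional.
aspect: -e → habitual.
evidentiality: -voy → hearsay.
voice: -l → passive.

conditional, habitual, hearsay, passive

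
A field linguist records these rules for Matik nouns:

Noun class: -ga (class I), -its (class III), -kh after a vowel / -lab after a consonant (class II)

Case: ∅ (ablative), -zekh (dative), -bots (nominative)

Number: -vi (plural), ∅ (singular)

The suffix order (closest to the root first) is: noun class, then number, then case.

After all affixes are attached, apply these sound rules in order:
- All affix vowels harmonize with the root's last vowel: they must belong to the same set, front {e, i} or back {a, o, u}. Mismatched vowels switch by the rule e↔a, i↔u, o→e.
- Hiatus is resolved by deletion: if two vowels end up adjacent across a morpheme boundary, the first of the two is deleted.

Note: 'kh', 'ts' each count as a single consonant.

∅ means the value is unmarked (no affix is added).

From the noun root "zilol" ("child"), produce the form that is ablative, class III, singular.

Attach noun class class III -its → zilolits.
number = singular: zero marking, form stays zilolits.
case = ablative: zero marking, form stays zilolits.
Apply vowel harmony: zilolits → ziloluts.
Vowel deletion: no change.

ziloluts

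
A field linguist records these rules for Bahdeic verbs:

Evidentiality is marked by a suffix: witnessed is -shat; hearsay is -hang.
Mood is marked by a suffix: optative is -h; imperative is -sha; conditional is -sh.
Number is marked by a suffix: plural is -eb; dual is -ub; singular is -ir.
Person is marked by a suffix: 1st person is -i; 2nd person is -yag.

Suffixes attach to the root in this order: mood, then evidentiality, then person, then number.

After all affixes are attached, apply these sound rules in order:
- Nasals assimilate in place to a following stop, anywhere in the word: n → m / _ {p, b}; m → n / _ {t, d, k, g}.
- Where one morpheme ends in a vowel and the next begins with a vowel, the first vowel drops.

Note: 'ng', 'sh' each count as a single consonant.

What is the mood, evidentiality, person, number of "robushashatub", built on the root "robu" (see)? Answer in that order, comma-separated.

imperative, witnessed, 1st person, dual

Segment: robu-sha-shat-i-ub.
mood: -sha → imperative.
evidentiality: -shat → witnessed.
person: -i → 1st person.
number: -ub → dual.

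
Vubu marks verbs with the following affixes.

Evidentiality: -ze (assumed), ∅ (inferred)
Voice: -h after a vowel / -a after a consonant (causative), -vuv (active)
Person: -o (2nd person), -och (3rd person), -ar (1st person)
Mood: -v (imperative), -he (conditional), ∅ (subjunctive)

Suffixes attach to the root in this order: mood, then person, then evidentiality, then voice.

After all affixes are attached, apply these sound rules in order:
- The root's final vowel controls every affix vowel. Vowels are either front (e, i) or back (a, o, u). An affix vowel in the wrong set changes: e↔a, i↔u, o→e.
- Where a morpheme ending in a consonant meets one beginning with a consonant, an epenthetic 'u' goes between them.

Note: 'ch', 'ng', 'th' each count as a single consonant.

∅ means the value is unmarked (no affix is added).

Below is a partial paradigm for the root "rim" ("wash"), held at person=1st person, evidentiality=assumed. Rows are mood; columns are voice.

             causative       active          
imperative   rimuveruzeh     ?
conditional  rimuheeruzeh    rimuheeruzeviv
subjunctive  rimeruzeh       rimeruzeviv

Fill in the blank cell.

rimuveruzeviv

Attach mood imperative -v → rimv.
Attach person 1st person -ar → rimvar.
Attach evidentiality assumed -ze → rimvarze.
Attach voice active -vuv → rimvarzevuv.
Apply vowel harmony: rimvarzevuv → rimverzeviv.
Apply epenthesis: rimverzeviv → rimuveruzeviv.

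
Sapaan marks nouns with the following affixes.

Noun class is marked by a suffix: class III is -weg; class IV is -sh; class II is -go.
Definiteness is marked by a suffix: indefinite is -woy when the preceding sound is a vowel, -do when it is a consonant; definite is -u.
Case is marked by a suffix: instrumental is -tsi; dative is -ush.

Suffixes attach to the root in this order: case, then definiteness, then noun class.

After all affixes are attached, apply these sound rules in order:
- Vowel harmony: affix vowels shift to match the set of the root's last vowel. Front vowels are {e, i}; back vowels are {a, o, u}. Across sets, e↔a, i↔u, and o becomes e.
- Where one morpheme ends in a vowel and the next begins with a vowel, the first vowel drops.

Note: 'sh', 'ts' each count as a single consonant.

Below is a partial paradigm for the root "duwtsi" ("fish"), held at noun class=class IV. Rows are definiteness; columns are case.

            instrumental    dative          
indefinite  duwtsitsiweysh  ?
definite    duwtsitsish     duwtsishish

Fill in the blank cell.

Attach case dative -ush → duwtsiush.
Attach definiteness indefinite -do (after consonant 'sh') → duwtsiushdo.
Attach noun class class IV -sh → duwtsiushdosh.
Apply vowel harmony: duwtsiushdosh → duwtsiishdesh.
Apply vowel deletion: duwtsiishdesh → duwtsishdesh.

duwtsishdesh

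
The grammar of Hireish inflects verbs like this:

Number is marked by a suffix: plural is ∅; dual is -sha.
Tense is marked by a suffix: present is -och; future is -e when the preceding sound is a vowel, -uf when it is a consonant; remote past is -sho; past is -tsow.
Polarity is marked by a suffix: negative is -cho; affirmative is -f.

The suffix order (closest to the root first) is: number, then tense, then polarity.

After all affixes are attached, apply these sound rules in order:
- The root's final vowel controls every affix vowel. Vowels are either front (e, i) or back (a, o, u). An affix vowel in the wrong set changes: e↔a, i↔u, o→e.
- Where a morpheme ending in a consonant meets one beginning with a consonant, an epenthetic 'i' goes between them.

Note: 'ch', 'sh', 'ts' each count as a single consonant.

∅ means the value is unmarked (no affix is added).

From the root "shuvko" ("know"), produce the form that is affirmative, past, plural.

number = plural: zero marking, form stays shuvko.
Attach tense past -tsow → shuvkotsow.
Attach polarity affirmative -f → shuvkotsowf.
Vowel harmony: no change.
Apply epenthesis: shuvkotsowf → shuvkotsowif.

shuvkotsowif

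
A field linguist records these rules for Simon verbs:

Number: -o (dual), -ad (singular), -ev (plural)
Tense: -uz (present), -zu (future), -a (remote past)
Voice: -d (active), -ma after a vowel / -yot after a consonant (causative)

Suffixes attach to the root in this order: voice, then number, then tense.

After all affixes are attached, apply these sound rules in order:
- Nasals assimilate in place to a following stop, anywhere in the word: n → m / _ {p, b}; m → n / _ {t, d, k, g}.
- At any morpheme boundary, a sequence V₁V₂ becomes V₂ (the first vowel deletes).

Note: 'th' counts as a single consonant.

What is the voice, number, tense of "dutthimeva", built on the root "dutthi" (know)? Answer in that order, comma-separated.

causative, plural, remote past

Segment: dutthi-ma-ev-a.
voice: -ma/yot → causative.
number: -ev → plural.
tense: -a → remote past.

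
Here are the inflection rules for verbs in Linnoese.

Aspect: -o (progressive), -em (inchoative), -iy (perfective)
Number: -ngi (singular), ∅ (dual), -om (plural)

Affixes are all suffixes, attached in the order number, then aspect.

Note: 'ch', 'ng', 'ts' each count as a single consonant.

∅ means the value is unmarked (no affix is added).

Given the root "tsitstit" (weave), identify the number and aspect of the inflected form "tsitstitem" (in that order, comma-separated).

dual, inchoative

Segment: tsitstit-em.
number: ∅ → dual.
aspect: -em → inchoative.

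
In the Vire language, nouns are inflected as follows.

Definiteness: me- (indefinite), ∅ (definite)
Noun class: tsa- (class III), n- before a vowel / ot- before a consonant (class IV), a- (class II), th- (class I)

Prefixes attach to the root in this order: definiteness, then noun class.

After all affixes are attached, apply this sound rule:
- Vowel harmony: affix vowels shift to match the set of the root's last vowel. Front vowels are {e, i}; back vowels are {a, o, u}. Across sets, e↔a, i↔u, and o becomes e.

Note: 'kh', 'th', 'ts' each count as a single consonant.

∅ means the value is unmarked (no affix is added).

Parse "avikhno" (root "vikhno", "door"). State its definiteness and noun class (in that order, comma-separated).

definite, class II

Segment: a-vikhno.
definiteness: ∅ → definite.
noun class: a- → class II.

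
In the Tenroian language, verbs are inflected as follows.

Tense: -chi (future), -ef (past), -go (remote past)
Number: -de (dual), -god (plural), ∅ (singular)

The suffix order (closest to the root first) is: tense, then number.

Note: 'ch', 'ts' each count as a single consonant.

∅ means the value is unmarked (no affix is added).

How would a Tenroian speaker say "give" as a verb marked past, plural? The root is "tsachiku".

Attach tense past -ef → tsachikuef.
Attach number plural -god → tsachikuefgod.

tsachikuefgod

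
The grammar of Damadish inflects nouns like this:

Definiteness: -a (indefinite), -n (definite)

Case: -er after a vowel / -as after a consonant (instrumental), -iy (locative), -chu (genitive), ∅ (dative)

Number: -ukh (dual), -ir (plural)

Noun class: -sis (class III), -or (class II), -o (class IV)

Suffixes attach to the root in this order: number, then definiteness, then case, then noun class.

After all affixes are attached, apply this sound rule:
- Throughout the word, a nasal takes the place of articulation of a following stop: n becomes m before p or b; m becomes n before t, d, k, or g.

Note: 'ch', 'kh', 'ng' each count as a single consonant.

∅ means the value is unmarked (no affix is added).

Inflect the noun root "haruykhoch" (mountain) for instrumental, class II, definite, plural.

Attach number plural -ir → haruykhochir.
Attach definiteness definite -n → haruykhochirn.
Attach case instrumental -as (after consonant 'n') → haruykhochirnas.
Attach noun class class II -or → haruykhochirnasor.
Nasal assimilation: no change.

haruykhochirnasor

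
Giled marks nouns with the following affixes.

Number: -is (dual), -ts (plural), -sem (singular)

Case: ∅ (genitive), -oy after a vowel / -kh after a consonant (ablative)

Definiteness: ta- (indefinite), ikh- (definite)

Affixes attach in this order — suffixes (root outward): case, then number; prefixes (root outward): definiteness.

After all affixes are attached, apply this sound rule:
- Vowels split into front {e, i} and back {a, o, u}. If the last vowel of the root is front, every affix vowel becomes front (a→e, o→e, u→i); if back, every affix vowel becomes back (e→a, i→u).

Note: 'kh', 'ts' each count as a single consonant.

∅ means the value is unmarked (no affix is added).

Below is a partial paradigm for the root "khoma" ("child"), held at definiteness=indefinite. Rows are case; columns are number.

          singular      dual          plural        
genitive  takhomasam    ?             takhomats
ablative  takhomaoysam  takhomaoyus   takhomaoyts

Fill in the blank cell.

Attach definiteness indefinite ta- → takhoma.
case = genitive: zero marking, form stays takhoma.
Attach number dual -is → takhomais.
Apply vowel harmony: takhomais → takhomaus.

takhomaus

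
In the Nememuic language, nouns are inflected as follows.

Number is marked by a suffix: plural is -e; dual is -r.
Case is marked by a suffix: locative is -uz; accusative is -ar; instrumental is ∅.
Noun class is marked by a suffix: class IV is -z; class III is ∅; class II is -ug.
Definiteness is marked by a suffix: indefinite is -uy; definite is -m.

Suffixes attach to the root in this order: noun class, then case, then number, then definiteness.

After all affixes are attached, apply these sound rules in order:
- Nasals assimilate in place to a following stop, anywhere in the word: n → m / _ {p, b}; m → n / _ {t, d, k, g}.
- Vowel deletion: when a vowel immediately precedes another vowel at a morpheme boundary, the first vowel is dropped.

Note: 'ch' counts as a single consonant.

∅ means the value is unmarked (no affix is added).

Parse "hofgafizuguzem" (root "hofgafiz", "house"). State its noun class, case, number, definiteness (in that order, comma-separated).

Segment: hofgafiz-ug-uz-e-m.
noun class: -ug → class II.
case: -uz → locative.
number: -e → plural.
definiteness: -m → definite.

class II, locative, plural, definite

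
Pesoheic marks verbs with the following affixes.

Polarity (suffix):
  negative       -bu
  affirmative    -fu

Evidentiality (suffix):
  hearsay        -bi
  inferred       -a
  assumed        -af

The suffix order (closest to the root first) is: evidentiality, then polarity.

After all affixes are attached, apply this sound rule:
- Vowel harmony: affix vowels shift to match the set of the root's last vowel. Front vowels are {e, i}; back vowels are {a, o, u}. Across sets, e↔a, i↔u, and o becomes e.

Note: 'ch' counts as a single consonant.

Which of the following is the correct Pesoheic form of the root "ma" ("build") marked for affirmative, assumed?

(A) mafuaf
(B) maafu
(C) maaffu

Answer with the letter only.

Attach evidentiality assumed -af → maaf.
Attach polarity affirmative -fu → maaffu.
Vowel harmony: no change.
So the correct form is maaffu, option (C).
(B) maafu is wrong: it uses inferred instead of assumed for evidentiality.
(A) mafuaf is wrong: it has the affixes in the wrong order.

C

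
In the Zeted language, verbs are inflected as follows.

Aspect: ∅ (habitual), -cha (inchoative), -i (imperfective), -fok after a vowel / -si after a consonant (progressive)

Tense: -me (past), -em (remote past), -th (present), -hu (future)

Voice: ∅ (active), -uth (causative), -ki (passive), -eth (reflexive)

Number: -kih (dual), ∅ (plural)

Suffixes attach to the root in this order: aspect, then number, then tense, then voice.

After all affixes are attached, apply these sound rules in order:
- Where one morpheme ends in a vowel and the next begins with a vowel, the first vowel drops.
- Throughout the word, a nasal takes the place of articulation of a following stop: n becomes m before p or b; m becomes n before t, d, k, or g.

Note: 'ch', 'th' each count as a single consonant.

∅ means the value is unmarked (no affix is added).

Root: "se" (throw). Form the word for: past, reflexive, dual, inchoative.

sechakihmeth

Attach aspect inchoative -cha → secha.
Attach number dual -kih → sechakih.
Attach tense past -me → sechakihme.
Attach voice reflexive -eth → sechakihmeeth.
Apply vowel deletion: sechakihmeeth → sechakihmeth.
Nasal assimilation: no change.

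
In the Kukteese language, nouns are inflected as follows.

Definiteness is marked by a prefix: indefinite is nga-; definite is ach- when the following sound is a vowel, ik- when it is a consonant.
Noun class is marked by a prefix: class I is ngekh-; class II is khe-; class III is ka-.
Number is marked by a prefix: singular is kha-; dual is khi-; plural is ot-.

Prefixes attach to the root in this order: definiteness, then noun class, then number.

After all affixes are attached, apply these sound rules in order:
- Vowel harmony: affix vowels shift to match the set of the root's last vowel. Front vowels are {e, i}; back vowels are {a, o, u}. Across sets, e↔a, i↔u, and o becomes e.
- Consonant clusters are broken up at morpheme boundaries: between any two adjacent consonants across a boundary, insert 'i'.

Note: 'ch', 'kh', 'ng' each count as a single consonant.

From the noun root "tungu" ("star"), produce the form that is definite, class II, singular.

khakhaukitungu

Attach definiteness definite ik- (before consonant 't') → iktungu.
Attach noun class class II khe- → kheiktungu.
Attach number singular kha- → khakheiktungu.
Apply vowel harmony: khakheiktungu → khakhauktungu.
Apply epenthesis: khakhauktungu → khakhaukitungu.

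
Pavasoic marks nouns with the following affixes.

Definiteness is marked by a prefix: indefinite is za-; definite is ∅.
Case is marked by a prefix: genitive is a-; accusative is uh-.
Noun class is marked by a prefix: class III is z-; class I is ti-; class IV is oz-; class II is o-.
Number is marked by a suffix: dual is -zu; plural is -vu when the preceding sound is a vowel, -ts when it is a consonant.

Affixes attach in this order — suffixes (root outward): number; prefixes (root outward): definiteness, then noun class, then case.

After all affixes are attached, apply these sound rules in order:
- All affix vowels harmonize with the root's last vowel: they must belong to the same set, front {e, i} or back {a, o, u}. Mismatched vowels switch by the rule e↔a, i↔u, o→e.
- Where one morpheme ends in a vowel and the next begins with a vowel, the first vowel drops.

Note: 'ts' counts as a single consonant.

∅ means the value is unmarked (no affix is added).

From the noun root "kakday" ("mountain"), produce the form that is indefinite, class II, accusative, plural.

Attach number plural -ts (after consonant 'y') → kakdayts.
Attach definiteness indefinite za- → zakakdayts.
Attach noun class class II o- → ozakakdayts.
Attach case accusative uh- → uhozakakdayts.
Vowel harmony: no change.
Vowel deletion: no change.

uhozakakdayts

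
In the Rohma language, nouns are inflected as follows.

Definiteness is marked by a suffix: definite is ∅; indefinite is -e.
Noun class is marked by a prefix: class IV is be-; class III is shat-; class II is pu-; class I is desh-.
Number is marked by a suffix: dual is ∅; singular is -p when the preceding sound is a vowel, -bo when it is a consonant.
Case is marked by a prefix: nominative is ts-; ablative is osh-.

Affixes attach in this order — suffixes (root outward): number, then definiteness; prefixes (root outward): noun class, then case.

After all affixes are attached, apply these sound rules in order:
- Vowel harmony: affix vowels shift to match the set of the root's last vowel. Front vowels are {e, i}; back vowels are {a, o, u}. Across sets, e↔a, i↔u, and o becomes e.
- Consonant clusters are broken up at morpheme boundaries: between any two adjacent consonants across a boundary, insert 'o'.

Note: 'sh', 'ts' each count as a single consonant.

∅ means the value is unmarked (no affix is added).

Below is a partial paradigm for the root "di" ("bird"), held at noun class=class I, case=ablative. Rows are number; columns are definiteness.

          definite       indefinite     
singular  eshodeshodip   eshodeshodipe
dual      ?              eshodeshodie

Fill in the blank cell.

eshodeshodi

number = dual: zero marking, form stays di.
Attach noun class class I desh- → deshdi.
Attach case ablative osh- → oshdeshdi.
definiteness = definite: zero marking, form stays oshdeshdi.
Apply vowel harmony: oshdeshdi → eshdeshdi.
Apply epenthesis: eshdeshdi → eshodeshodi.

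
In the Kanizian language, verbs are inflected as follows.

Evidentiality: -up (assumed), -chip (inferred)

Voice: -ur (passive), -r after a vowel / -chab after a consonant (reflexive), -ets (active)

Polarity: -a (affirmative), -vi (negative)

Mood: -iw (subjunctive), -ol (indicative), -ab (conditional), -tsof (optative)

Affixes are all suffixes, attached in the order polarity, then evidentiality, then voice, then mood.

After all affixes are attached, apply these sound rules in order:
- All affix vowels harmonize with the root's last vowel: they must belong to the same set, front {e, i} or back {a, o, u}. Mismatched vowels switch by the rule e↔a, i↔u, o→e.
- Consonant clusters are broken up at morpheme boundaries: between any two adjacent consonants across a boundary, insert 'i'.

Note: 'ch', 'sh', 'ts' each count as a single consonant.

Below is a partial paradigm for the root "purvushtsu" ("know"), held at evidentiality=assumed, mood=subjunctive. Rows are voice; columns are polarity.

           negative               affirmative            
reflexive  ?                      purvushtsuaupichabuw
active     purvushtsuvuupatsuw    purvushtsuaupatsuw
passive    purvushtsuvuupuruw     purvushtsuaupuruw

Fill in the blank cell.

Attach polarity negative -vi → purvushtsuvi.
Attach evidentiality assumed -up → purvushtsuviup.
Attach voice reflexive -chab (after consonant 'p') → purvushtsuviupchab.
Attach mood subjunctive -iw → purvushtsuviupchabiw.
Apply vowel harmony: purvushtsuviupchabiw → purvushtsuvuupchabuw.
Apply epenthesis: purvushtsuvuupchabuw → purvushtsuvuupichabuw.

purvushtsuvuupichabuw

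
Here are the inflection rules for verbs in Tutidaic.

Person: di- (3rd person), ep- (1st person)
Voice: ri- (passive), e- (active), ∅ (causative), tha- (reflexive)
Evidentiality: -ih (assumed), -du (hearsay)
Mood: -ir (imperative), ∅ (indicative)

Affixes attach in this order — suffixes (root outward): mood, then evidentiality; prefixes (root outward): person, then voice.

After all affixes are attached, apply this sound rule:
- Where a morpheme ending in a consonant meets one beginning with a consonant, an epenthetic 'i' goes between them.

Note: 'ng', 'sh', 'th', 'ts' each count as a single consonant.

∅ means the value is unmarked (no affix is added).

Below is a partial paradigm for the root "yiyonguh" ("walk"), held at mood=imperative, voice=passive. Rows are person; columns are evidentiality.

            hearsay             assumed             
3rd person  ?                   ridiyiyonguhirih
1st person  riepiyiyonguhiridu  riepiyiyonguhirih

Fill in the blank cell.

ridiyiyonguhiridu

Attach mood imperative -ir → yiyonguhir.
Attach evidentiality hearsay -du → yiyonguhirdu.
Attach person 3rd person di- → diyiyonguhirdu.
Attach voice passive ri- → ridiyiyonguhirdu.
Apply epenthesis: ridiyiyonguhirdu → ridiyiyonguhiridu.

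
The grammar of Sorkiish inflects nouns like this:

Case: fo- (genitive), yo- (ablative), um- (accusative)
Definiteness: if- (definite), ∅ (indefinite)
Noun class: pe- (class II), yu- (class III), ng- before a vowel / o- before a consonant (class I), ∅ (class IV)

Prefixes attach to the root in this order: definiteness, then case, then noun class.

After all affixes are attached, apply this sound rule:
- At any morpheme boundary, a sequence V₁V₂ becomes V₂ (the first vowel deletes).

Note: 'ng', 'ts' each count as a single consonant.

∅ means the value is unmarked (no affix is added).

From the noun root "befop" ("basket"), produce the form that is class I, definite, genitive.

Attach definiteness definite if- → ifbefop.
Attach case genitive fo- → foifbefop.
Attach noun class class I o- (before consonant 'f') → ofoifbefop.
Apply vowel deletion: ofoifbefop → ofifbefop.

ofifbefop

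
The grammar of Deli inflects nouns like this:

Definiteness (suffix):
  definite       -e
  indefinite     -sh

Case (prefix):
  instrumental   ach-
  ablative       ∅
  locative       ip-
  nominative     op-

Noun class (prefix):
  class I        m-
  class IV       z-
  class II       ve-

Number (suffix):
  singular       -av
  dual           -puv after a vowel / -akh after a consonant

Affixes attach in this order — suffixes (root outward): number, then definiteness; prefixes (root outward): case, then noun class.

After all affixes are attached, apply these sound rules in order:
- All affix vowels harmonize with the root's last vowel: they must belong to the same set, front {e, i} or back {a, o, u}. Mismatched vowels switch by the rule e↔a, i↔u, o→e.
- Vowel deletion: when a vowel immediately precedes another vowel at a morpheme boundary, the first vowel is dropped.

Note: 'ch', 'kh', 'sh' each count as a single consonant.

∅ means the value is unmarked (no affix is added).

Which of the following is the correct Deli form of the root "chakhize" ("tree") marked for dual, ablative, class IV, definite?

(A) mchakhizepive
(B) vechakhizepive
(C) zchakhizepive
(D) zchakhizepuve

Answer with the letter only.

Attach number dual -puv (after vowel 'e') → chakhizepuv.
case = ablative: zero marking, form stays chakhizepuv.
Attach noun class class IV z- → zchakhizepuv.
Attach definiteness definite -e → zchakhizepuve.
Apply vowel harmony: zchakhizepuve → zchakhizepive.
Vowel deletion: no change.
So the correct form is zchakhizepive, option (C).
(A) mchakhizepive is wrong: it uses class I instead of class IV for noun class.
(B) vechakhizepive is wrong: it uses class II instead of class IV for noun class.
(D) zchakhizepuve is wrong: it fails to apply the sound rule(s).

C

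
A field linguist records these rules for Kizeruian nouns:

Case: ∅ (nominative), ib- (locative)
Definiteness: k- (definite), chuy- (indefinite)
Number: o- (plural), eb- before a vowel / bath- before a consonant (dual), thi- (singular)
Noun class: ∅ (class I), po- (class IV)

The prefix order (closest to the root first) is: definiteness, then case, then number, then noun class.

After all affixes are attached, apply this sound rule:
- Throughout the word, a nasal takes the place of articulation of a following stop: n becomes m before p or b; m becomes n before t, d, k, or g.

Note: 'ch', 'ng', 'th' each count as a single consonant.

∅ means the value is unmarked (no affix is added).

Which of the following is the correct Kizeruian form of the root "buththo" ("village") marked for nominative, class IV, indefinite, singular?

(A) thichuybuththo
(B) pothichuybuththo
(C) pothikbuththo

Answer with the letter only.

B

Attach definiteness indefinite chuy- → chuybuththo.
case = nominative: zero marking, form stays chuybuththo.
Attach number singular thi- → thichuybuththo.
Attach noun class class IV po- → pothichuybuththo.
Nasal assimilation: no change.
So the correct form is pothichuybuththo, option (B).
(A) thichuybuththo is wrong: it uses class I instead of class IV for noun class.
(C) pothikbuththo is wrong: it uses definite instead of indefinite for definiteness.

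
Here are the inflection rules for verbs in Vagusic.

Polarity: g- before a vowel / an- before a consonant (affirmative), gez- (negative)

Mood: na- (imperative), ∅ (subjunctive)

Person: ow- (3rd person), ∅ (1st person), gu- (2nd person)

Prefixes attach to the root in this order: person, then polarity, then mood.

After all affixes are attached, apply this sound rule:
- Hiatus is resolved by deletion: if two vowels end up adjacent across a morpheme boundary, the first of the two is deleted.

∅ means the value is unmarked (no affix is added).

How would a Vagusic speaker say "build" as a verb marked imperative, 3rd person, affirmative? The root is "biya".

nagowbiya

Attach person 3rd person ow- → owbiya.
Attach polarity affirmative g- (before vowel 'o') → gowbiya.
Attach mood imperative na- → nagowbiya.
Vowel deletion: no change.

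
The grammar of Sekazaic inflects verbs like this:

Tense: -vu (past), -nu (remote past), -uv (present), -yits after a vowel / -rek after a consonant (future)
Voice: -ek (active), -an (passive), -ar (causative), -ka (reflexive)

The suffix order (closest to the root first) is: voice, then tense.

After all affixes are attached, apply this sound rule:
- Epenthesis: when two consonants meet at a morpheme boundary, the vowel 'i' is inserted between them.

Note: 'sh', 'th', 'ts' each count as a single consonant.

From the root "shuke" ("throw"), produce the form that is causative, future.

shukearirek

Attach voice causative -ar → shukear.
Attach tense future -rek (after consonant 'r') → shukearrek.
Apply epenthesis: shukearrek → shukearirek.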